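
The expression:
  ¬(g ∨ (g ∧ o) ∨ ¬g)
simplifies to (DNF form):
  False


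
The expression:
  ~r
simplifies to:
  ~r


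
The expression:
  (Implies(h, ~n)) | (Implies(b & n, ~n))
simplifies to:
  ~b | ~h | ~n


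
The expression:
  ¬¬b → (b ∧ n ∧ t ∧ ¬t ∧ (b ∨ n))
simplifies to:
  ¬b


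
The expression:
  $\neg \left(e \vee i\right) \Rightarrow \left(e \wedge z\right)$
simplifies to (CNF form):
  $e \vee i$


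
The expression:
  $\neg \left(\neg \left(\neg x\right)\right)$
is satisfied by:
  {x: False}


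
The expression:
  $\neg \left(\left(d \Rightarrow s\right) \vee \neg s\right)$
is never true.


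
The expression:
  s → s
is always true.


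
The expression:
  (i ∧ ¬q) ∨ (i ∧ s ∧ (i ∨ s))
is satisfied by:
  {i: True, s: True, q: False}
  {i: True, s: False, q: False}
  {i: True, q: True, s: True}


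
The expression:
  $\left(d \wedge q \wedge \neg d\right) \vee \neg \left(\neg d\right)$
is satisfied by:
  {d: True}


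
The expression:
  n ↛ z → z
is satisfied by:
  {z: True, n: False}
  {n: False, z: False}
  {n: True, z: True}


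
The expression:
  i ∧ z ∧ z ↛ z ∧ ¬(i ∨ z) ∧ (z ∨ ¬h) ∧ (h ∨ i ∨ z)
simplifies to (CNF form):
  False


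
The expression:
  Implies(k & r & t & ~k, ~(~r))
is always true.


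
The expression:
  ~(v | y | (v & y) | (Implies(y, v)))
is never true.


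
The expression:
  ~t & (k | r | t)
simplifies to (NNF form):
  ~t & (k | r)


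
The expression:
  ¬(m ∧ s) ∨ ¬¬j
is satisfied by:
  {j: True, s: False, m: False}
  {s: False, m: False, j: False}
  {j: True, m: True, s: False}
  {m: True, s: False, j: False}
  {j: True, s: True, m: False}
  {s: True, j: False, m: False}
  {j: True, m: True, s: True}


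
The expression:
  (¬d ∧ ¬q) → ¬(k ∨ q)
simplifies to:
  d ∨ q ∨ ¬k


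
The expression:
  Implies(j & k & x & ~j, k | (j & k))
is always true.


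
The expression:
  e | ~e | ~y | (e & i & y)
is always true.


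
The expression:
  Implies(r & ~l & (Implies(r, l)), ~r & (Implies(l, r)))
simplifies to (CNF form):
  True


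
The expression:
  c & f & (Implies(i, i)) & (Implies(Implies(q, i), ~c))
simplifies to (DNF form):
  c & f & q & ~i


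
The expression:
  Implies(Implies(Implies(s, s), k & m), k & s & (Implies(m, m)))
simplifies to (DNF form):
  s | ~k | ~m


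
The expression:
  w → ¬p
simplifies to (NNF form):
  ¬p ∨ ¬w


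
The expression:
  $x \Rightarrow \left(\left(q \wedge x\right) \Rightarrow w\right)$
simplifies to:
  $w \vee \neg q \vee \neg x$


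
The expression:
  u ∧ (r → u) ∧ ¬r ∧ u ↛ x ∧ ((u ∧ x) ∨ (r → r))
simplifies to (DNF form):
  u ∧ ¬r ∧ ¬x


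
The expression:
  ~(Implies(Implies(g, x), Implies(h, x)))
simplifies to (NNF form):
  h & ~g & ~x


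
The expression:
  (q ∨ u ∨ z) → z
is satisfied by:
  {z: True, q: False, u: False}
  {z: True, u: True, q: False}
  {z: True, q: True, u: False}
  {z: True, u: True, q: True}
  {u: False, q: False, z: False}


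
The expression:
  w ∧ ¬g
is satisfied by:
  {w: True, g: False}


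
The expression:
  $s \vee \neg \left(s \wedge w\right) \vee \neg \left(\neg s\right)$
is always true.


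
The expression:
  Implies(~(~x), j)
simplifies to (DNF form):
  j | ~x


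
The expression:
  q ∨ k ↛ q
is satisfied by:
  {k: True, q: True}
  {k: True, q: False}
  {q: True, k: False}


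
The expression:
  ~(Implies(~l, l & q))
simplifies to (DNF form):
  ~l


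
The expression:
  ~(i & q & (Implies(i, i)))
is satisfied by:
  {q: False, i: False}
  {i: True, q: False}
  {q: True, i: False}


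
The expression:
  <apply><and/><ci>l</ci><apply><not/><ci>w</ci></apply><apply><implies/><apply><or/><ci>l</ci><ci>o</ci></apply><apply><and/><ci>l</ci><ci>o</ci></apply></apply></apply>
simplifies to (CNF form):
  <apply><and/><ci>l</ci><ci>o</ci><apply><not/><ci>w</ci></apply></apply>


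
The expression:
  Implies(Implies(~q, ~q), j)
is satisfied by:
  {j: True}


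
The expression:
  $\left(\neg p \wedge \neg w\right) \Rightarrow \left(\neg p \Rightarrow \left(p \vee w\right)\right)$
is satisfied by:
  {p: True, w: True}
  {p: True, w: False}
  {w: True, p: False}


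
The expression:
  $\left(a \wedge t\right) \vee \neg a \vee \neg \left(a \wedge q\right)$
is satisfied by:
  {t: True, q: False, a: False}
  {q: False, a: False, t: False}
  {a: True, t: True, q: False}
  {a: True, q: False, t: False}
  {t: True, q: True, a: False}
  {q: True, t: False, a: False}
  {a: True, q: True, t: True}


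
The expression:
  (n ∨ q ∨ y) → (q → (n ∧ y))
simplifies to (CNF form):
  (n ∨ ¬q) ∧ (y ∨ ¬q)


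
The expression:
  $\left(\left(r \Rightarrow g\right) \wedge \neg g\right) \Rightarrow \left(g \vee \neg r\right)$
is always true.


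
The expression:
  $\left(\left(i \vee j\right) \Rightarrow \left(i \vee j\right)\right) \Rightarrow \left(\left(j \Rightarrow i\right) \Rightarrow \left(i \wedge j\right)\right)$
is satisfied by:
  {j: True}


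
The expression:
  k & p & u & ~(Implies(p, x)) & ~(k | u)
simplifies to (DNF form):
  False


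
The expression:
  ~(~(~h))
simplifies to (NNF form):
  ~h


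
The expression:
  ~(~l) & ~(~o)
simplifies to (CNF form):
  l & o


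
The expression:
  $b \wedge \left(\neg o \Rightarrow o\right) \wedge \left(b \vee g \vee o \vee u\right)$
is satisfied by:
  {b: True, o: True}


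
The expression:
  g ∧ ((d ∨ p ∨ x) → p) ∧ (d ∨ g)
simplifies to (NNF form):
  g ∧ (p ∨ ¬d) ∧ (p ∨ ¬x)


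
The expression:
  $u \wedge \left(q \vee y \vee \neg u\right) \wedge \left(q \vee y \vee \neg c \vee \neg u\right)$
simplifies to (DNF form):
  $\left(q \wedge u\right) \vee \left(u \wedge y\right)$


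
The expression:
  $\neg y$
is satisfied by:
  {y: False}


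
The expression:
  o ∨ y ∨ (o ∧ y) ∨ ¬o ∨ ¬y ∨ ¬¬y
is always true.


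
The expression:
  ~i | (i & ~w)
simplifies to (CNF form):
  ~i | ~w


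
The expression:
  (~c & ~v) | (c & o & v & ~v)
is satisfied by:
  {v: False, c: False}


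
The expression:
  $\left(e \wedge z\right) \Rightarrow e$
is always true.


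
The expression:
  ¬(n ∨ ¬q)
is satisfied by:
  {q: True, n: False}


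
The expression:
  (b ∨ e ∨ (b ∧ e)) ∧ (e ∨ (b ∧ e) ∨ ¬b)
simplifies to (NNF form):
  e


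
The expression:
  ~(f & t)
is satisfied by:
  {t: False, f: False}
  {f: True, t: False}
  {t: True, f: False}


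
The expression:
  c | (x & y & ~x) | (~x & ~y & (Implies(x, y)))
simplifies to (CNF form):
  (c | ~x) & (c | ~y)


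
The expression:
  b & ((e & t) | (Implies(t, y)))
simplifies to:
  b & (e | y | ~t)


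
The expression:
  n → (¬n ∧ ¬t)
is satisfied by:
  {n: False}


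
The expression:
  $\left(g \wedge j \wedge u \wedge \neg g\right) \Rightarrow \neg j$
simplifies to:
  $\text{True}$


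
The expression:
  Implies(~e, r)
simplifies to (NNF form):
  e | r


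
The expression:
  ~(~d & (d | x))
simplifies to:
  d | ~x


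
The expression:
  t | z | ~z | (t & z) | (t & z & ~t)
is always true.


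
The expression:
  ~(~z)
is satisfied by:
  {z: True}


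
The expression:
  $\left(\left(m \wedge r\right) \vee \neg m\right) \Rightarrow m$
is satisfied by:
  {m: True}


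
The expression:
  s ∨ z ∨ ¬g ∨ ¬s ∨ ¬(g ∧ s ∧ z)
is always true.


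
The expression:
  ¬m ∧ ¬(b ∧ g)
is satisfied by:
  {g: False, m: False, b: False}
  {b: True, g: False, m: False}
  {g: True, b: False, m: False}


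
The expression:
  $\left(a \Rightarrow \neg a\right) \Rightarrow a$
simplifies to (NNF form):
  $a$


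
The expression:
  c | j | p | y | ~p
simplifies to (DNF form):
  True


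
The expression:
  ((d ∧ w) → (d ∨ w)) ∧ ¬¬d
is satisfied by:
  {d: True}


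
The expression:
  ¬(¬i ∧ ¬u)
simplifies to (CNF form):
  i ∨ u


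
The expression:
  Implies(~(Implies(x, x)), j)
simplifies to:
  True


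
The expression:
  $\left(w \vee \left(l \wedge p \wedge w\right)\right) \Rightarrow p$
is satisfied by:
  {p: True, w: False}
  {w: False, p: False}
  {w: True, p: True}


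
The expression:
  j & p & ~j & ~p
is never true.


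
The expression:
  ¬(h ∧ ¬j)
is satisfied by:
  {j: True, h: False}
  {h: False, j: False}
  {h: True, j: True}


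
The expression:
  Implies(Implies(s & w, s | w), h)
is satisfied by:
  {h: True}


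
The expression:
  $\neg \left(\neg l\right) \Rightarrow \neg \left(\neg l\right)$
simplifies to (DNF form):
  $\text{True}$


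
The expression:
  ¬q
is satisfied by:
  {q: False}


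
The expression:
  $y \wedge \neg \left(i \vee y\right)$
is never true.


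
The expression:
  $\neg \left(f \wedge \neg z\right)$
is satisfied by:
  {z: True, f: False}
  {f: False, z: False}
  {f: True, z: True}


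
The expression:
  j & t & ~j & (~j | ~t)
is never true.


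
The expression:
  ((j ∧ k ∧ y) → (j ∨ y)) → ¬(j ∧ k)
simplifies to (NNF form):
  ¬j ∨ ¬k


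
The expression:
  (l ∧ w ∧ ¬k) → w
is always true.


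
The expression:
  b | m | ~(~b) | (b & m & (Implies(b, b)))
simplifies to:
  b | m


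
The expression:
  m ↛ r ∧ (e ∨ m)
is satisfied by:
  {m: True, r: False}


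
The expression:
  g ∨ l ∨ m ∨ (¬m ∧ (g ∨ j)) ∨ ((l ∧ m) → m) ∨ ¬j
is always true.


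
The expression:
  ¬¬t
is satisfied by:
  {t: True}


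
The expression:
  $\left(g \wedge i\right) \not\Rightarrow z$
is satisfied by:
  {i: True, g: True, z: False}


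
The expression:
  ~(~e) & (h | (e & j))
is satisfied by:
  {e: True, h: True, j: True}
  {e: True, h: True, j: False}
  {e: True, j: True, h: False}


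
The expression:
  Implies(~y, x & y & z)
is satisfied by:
  {y: True}


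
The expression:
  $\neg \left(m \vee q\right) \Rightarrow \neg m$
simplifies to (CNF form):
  $\text{True}$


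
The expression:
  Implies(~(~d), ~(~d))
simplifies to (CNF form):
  True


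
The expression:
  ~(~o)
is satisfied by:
  {o: True}


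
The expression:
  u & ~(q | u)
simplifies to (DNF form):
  False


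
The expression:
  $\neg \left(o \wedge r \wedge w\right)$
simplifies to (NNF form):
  $\neg o \vee \neg r \vee \neg w$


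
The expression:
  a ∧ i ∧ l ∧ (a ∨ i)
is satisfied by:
  {a: True, i: True, l: True}


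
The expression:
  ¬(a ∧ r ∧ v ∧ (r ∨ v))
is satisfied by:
  {v: False, a: False, r: False}
  {r: True, v: False, a: False}
  {a: True, v: False, r: False}
  {r: True, a: True, v: False}
  {v: True, r: False, a: False}
  {r: True, v: True, a: False}
  {a: True, v: True, r: False}


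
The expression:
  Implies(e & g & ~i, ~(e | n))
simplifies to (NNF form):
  i | ~e | ~g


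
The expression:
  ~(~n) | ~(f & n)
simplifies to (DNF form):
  True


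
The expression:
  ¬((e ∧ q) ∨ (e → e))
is never true.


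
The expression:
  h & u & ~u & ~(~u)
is never true.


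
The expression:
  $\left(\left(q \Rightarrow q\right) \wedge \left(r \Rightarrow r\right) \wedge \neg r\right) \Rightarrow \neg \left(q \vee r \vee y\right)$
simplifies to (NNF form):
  $r \vee \left(\neg q \wedge \neg y\right)$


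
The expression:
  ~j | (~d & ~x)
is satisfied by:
  {x: False, j: False, d: False}
  {d: True, x: False, j: False}
  {x: True, d: False, j: False}
  {d: True, x: True, j: False}
  {j: True, d: False, x: False}


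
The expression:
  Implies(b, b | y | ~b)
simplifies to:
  True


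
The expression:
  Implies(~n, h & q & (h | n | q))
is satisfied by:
  {n: True, q: True, h: True}
  {n: True, q: True, h: False}
  {n: True, h: True, q: False}
  {n: True, h: False, q: False}
  {q: True, h: True, n: False}


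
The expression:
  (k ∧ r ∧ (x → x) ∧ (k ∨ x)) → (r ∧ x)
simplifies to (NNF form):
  x ∨ ¬k ∨ ¬r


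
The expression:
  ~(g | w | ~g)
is never true.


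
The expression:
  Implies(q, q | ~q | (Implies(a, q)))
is always true.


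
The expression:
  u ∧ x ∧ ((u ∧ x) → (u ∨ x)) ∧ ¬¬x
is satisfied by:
  {u: True, x: True}


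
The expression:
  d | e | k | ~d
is always true.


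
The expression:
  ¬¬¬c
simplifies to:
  ¬c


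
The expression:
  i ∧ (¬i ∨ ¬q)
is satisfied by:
  {i: True, q: False}


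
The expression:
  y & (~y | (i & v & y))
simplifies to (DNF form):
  i & v & y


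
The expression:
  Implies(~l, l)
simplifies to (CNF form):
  l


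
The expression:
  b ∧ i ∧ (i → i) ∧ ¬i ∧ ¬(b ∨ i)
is never true.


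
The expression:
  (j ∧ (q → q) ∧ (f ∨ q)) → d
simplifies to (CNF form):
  (d ∨ ¬f ∨ ¬j) ∧ (d ∨ ¬j ∨ ¬q)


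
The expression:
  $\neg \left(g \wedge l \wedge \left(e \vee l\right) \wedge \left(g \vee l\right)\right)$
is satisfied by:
  {l: False, g: False}
  {g: True, l: False}
  {l: True, g: False}


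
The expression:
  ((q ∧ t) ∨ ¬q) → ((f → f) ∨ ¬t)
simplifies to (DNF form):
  True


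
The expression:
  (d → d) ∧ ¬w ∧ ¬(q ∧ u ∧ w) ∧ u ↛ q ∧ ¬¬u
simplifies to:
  u ∧ ¬q ∧ ¬w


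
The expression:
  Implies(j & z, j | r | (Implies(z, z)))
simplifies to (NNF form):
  True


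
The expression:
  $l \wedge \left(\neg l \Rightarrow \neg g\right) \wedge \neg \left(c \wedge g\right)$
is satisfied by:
  {l: True, g: False, c: False}
  {c: True, l: True, g: False}
  {g: True, l: True, c: False}


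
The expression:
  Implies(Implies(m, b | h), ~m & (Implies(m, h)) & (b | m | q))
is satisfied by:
  {q: True, b: True, m: False, h: False}
  {h: True, q: True, b: True, m: False}
  {q: True, h: False, b: False, m: False}
  {q: True, h: True, b: False, m: False}
  {b: True, h: False, q: False, m: False}
  {h: True, b: True, q: False, m: False}
  {m: True, q: True, h: False, b: False}
  {m: True, h: False, b: False, q: False}


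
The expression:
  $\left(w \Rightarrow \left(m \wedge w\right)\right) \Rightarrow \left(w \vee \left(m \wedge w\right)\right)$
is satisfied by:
  {w: True}


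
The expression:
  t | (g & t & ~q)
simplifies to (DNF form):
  t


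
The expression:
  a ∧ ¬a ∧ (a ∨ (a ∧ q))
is never true.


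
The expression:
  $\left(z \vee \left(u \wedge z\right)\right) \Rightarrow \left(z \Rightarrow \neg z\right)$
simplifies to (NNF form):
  $\neg z$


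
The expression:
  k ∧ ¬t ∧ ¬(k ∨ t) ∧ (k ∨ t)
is never true.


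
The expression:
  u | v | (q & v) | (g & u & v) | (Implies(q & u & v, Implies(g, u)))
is always true.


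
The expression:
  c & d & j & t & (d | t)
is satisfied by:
  {t: True, c: True, j: True, d: True}


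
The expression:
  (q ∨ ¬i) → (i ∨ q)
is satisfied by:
  {i: True, q: True}
  {i: True, q: False}
  {q: True, i: False}


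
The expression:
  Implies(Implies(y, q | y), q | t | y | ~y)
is always true.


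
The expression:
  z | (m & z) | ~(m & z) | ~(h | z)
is always true.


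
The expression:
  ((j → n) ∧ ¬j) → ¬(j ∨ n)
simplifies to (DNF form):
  j ∨ ¬n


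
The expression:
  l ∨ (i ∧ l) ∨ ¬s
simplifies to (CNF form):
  l ∨ ¬s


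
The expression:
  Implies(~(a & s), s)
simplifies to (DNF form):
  s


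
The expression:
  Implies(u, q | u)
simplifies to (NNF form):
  True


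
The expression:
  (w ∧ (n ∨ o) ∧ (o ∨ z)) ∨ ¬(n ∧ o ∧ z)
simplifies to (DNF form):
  w ∨ ¬n ∨ ¬o ∨ ¬z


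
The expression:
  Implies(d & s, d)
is always true.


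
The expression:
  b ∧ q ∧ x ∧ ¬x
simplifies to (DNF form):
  False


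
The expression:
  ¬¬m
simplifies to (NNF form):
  m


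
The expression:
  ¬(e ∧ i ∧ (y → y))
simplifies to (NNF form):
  ¬e ∨ ¬i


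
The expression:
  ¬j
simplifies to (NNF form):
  ¬j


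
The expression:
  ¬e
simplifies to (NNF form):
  ¬e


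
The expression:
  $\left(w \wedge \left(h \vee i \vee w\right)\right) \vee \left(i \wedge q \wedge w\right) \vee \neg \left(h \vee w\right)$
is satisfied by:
  {w: True, h: False}
  {h: False, w: False}
  {h: True, w: True}


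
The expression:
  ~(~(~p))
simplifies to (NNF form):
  ~p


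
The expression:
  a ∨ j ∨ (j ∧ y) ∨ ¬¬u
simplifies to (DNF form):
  a ∨ j ∨ u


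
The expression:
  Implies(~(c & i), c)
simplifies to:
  c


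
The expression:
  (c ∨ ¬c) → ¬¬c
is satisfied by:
  {c: True}


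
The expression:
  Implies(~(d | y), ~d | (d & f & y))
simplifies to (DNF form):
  True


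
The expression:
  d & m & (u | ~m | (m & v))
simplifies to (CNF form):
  d & m & (u | v)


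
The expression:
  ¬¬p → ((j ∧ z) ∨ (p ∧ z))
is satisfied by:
  {z: True, p: False}
  {p: False, z: False}
  {p: True, z: True}


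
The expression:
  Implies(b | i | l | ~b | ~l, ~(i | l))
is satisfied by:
  {i: False, l: False}


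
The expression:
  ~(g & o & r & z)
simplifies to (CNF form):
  ~g | ~o | ~r | ~z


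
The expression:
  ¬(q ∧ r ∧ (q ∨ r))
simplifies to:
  ¬q ∨ ¬r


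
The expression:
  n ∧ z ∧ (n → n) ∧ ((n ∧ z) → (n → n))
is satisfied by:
  {z: True, n: True}


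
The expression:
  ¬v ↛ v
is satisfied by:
  {v: False}


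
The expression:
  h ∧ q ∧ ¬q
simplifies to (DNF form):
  False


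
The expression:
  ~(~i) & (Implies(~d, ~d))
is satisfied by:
  {i: True}


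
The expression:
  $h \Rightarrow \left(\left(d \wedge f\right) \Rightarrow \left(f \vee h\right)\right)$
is always true.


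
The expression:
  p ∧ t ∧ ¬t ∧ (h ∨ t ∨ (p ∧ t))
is never true.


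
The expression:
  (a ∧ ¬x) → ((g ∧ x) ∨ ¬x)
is always true.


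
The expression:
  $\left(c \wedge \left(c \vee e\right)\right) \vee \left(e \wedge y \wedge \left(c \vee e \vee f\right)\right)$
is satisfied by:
  {c: True, e: True, y: True}
  {c: True, e: True, y: False}
  {c: True, y: True, e: False}
  {c: True, y: False, e: False}
  {e: True, y: True, c: False}


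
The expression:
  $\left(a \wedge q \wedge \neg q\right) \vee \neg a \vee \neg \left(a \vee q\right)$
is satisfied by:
  {a: False}


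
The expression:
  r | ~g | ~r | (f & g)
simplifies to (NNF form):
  True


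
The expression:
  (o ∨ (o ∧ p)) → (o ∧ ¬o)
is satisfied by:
  {o: False}


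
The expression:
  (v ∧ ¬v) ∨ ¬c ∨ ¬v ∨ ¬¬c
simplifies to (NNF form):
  True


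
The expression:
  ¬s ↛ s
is always true.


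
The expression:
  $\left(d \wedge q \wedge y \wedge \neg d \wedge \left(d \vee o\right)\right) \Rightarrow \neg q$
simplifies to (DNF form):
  $\text{True}$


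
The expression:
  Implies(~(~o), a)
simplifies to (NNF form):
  a | ~o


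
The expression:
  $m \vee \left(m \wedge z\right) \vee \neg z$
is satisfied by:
  {m: True, z: False}
  {z: False, m: False}
  {z: True, m: True}


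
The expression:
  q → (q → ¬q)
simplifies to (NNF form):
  ¬q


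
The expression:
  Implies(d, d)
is always true.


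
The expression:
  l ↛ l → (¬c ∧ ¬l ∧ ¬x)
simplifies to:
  True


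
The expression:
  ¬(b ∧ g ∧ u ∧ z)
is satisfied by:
  {u: False, z: False, b: False, g: False}
  {g: True, u: False, z: False, b: False}
  {b: True, u: False, z: False, g: False}
  {g: True, b: True, u: False, z: False}
  {z: True, g: False, u: False, b: False}
  {g: True, z: True, u: False, b: False}
  {b: True, z: True, g: False, u: False}
  {g: True, b: True, z: True, u: False}
  {u: True, b: False, z: False, g: False}
  {g: True, u: True, b: False, z: False}
  {b: True, u: True, g: False, z: False}
  {g: True, b: True, u: True, z: False}
  {z: True, u: True, b: False, g: False}
  {g: True, z: True, u: True, b: False}
  {b: True, z: True, u: True, g: False}


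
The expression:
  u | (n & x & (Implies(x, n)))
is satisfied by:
  {x: True, u: True, n: True}
  {x: True, u: True, n: False}
  {u: True, n: True, x: False}
  {u: True, n: False, x: False}
  {x: True, n: True, u: False}


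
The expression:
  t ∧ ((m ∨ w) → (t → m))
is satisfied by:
  {t: True, m: True, w: False}
  {t: True, w: False, m: False}
  {t: True, m: True, w: True}


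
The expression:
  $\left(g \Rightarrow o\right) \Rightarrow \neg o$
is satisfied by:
  {o: False}


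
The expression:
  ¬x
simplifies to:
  ¬x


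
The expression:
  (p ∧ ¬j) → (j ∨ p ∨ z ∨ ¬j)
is always true.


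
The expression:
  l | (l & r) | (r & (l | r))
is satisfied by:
  {r: True, l: True}
  {r: True, l: False}
  {l: True, r: False}


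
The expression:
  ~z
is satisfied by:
  {z: False}


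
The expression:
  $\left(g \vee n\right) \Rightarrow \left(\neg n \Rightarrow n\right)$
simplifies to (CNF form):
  $n \vee \neg g$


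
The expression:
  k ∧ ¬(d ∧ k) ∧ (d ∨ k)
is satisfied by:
  {k: True, d: False}


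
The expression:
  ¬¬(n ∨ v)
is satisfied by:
  {n: True, v: True}
  {n: True, v: False}
  {v: True, n: False}


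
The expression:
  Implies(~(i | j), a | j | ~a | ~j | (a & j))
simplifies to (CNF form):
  True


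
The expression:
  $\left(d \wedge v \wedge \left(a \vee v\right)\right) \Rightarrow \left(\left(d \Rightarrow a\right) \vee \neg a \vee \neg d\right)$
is always true.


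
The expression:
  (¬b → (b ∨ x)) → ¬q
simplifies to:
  (¬b ∧ ¬x) ∨ ¬q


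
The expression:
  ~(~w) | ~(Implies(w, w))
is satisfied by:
  {w: True}


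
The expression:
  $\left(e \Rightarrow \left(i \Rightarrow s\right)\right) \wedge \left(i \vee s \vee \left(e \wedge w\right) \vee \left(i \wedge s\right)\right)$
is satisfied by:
  {s: True, i: True, w: True, e: False}
  {s: True, i: True, w: False, e: False}
  {s: True, w: True, i: False, e: False}
  {s: True, w: False, i: False, e: False}
  {s: True, e: True, i: True, w: True}
  {s: True, e: True, i: True, w: False}
  {s: True, e: True, i: False, w: True}
  {s: True, e: True, i: False, w: False}
  {i: True, w: True, s: False, e: False}
  {i: True, s: False, w: False, e: False}
  {e: True, w: True, s: False, i: False}


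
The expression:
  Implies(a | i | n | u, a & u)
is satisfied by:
  {a: True, u: True, n: False, i: False}
  {a: True, i: True, u: True, n: False}
  {a: True, n: True, u: True, i: False}
  {a: True, i: True, n: True, u: True}
  {i: False, u: False, n: False, a: False}


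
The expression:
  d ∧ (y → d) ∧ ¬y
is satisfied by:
  {d: True, y: False}


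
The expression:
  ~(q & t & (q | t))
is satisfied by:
  {t: False, q: False}
  {q: True, t: False}
  {t: True, q: False}


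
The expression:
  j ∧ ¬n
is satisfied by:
  {j: True, n: False}


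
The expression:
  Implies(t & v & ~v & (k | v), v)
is always true.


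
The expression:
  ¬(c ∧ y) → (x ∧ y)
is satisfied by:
  {x: True, c: True, y: True}
  {x: True, y: True, c: False}
  {c: True, y: True, x: False}


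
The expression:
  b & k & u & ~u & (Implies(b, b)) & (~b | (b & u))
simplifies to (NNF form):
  False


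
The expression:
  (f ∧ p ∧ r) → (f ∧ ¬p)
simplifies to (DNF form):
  ¬f ∨ ¬p ∨ ¬r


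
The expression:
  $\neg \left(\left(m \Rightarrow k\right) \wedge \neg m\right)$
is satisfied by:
  {m: True}


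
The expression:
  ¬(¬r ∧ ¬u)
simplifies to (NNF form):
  r ∨ u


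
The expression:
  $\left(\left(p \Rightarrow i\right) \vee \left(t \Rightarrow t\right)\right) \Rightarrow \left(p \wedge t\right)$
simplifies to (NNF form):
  $p \wedge t$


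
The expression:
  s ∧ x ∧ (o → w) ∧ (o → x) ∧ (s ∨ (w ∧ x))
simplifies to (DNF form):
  (s ∧ w ∧ x) ∨ (s ∧ x ∧ ¬o)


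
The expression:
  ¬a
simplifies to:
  ¬a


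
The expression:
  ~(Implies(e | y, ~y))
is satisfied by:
  {y: True}


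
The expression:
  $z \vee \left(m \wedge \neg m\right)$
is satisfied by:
  {z: True}


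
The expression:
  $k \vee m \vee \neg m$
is always true.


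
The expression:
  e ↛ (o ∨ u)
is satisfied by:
  {e: True, u: False, o: False}


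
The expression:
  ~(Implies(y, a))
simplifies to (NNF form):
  y & ~a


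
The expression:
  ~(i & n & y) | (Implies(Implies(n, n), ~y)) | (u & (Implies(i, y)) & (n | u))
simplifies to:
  u | ~i | ~n | ~y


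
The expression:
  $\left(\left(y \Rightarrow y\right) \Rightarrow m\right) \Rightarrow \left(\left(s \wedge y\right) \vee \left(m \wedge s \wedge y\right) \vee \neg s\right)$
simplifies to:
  $y \vee \neg m \vee \neg s$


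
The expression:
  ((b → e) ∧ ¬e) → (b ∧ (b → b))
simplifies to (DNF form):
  b ∨ e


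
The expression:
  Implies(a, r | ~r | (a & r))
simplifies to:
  True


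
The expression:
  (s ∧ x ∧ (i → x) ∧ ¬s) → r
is always true.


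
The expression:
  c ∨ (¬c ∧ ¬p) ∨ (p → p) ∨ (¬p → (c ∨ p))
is always true.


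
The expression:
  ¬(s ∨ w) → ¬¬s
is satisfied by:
  {s: True, w: True}
  {s: True, w: False}
  {w: True, s: False}


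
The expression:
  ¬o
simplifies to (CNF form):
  ¬o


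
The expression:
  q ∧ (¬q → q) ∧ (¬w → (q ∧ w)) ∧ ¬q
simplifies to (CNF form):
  False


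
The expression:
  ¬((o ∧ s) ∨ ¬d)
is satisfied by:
  {d: True, s: False, o: False}
  {o: True, d: True, s: False}
  {s: True, d: True, o: False}


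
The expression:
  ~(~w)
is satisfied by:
  {w: True}


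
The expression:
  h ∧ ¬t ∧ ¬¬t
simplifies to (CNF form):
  False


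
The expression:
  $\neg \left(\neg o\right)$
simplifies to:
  $o$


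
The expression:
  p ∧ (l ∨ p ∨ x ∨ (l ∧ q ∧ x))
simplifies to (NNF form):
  p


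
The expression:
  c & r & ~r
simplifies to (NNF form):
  False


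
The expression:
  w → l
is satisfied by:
  {l: True, w: False}
  {w: False, l: False}
  {w: True, l: True}


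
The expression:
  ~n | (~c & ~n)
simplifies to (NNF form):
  ~n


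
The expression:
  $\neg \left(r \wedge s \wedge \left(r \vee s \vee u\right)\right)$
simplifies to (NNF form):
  $\neg r \vee \neg s$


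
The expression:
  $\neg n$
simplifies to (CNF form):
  $\neg n$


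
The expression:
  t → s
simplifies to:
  s ∨ ¬t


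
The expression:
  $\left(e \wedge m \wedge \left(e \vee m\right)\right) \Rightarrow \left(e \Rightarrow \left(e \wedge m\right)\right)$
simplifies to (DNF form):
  $\text{True}$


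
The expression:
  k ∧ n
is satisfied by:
  {n: True, k: True}


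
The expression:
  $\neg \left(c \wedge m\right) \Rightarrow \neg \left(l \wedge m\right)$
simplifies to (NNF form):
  $c \vee \neg l \vee \neg m$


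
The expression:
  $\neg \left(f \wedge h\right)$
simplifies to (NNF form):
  $\neg f \vee \neg h$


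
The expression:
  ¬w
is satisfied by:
  {w: False}


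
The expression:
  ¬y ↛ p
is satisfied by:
  {p: True, y: False}
  {y: False, p: False}
  {y: True, p: True}


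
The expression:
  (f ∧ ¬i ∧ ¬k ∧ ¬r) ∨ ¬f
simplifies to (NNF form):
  (¬i ∧ ¬k ∧ ¬r) ∨ ¬f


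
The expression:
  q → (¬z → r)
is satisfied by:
  {r: True, z: True, q: False}
  {r: True, q: False, z: False}
  {z: True, q: False, r: False}
  {z: False, q: False, r: False}
  {r: True, z: True, q: True}
  {r: True, q: True, z: False}
  {z: True, q: True, r: False}


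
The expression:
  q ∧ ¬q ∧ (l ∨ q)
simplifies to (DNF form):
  False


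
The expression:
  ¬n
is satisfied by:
  {n: False}


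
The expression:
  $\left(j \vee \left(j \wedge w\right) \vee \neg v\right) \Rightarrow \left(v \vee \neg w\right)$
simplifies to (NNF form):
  $v \vee \neg w$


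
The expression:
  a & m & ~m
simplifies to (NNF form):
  False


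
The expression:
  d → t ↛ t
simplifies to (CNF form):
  ¬d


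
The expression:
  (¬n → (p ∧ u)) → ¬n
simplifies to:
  ¬n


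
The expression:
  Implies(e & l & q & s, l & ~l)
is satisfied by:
  {l: False, e: False, q: False, s: False}
  {s: True, l: False, e: False, q: False}
  {q: True, l: False, e: False, s: False}
  {s: True, q: True, l: False, e: False}
  {e: True, s: False, l: False, q: False}
  {s: True, e: True, l: False, q: False}
  {q: True, e: True, s: False, l: False}
  {s: True, q: True, e: True, l: False}
  {l: True, q: False, e: False, s: False}
  {s: True, l: True, q: False, e: False}
  {q: True, l: True, s: False, e: False}
  {s: True, q: True, l: True, e: False}
  {e: True, l: True, q: False, s: False}
  {s: True, e: True, l: True, q: False}
  {q: True, e: True, l: True, s: False}


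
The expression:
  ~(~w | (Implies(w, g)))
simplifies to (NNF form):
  w & ~g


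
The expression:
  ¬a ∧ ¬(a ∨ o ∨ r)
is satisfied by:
  {o: False, r: False, a: False}


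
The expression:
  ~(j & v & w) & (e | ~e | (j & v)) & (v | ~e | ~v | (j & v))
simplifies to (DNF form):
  ~j | ~v | ~w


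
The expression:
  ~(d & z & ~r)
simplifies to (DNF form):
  r | ~d | ~z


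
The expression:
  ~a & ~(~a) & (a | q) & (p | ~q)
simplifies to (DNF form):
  False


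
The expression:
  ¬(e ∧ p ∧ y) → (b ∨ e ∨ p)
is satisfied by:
  {b: True, e: True, p: True}
  {b: True, e: True, p: False}
  {b: True, p: True, e: False}
  {b: True, p: False, e: False}
  {e: True, p: True, b: False}
  {e: True, p: False, b: False}
  {p: True, e: False, b: False}


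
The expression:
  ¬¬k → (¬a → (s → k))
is always true.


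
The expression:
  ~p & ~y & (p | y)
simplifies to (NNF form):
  False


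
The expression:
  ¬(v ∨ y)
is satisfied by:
  {v: False, y: False}


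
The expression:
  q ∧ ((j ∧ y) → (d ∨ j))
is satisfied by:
  {q: True}


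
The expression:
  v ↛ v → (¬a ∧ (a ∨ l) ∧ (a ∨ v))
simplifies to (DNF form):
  True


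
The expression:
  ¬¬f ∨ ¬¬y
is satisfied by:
  {y: True, f: True}
  {y: True, f: False}
  {f: True, y: False}


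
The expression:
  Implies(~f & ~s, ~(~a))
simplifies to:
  a | f | s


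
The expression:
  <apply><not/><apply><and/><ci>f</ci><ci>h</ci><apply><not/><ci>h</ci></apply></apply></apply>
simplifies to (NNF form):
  <true/>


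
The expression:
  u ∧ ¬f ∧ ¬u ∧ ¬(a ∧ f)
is never true.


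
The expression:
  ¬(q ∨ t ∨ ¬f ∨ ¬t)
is never true.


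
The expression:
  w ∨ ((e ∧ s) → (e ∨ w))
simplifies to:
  True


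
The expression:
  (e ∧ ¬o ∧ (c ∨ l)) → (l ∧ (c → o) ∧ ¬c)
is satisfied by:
  {o: True, c: False, e: False}
  {c: False, e: False, o: False}
  {e: True, o: True, c: False}
  {e: True, c: False, o: False}
  {o: True, c: True, e: False}
  {c: True, o: False, e: False}
  {e: True, c: True, o: True}


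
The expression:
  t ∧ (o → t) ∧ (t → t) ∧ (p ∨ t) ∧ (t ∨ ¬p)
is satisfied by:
  {t: True}


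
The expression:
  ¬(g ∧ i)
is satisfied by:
  {g: False, i: False}
  {i: True, g: False}
  {g: True, i: False}


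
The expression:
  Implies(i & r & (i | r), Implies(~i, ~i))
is always true.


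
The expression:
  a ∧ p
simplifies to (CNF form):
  a ∧ p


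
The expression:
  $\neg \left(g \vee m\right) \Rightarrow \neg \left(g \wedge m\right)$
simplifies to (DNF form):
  $\text{True}$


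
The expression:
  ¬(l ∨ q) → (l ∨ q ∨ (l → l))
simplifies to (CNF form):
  True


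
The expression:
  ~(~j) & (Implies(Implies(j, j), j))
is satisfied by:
  {j: True}


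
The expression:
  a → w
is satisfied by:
  {w: True, a: False}
  {a: False, w: False}
  {a: True, w: True}


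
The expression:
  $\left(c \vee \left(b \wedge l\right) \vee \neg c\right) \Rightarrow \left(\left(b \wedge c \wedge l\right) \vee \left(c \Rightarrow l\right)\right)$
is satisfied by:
  {l: True, c: False}
  {c: False, l: False}
  {c: True, l: True}


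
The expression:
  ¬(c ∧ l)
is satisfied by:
  {l: False, c: False}
  {c: True, l: False}
  {l: True, c: False}


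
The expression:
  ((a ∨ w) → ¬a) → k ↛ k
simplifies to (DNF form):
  a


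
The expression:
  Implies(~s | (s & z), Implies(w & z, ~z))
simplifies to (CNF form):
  ~w | ~z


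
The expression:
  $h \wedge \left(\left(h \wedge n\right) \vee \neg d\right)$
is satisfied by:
  {h: True, n: True, d: False}
  {h: True, d: False, n: False}
  {h: True, n: True, d: True}


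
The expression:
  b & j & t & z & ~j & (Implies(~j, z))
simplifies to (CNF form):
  False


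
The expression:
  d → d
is always true.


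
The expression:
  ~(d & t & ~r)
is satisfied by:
  {r: True, t: False, d: False}
  {t: False, d: False, r: False}
  {r: True, d: True, t: False}
  {d: True, t: False, r: False}
  {r: True, t: True, d: False}
  {t: True, r: False, d: False}
  {r: True, d: True, t: True}


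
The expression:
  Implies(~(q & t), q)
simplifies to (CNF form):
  q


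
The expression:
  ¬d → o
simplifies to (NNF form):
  d ∨ o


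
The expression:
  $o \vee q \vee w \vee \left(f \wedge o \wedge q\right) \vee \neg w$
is always true.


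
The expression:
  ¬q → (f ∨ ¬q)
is always true.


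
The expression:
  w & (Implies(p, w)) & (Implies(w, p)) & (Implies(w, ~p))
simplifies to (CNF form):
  False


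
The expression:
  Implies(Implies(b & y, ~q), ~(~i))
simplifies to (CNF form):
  (b | i) & (i | q) & (i | y)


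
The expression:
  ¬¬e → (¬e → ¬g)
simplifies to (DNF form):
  True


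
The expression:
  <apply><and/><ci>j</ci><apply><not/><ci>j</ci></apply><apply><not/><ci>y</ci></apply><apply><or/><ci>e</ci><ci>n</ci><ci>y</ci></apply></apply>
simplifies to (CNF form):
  <false/>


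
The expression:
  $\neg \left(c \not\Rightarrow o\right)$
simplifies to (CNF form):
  $o \vee \neg c$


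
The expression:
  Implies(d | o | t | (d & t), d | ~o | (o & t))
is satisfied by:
  {d: True, t: True, o: False}
  {d: True, o: False, t: False}
  {t: True, o: False, d: False}
  {t: False, o: False, d: False}
  {d: True, t: True, o: True}
  {d: True, o: True, t: False}
  {t: True, o: True, d: False}


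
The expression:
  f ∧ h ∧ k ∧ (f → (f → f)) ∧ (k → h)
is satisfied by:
  {h: True, f: True, k: True}


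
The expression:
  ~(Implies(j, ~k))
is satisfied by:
  {j: True, k: True}


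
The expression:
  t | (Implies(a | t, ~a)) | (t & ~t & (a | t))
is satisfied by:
  {t: True, a: False}
  {a: False, t: False}
  {a: True, t: True}


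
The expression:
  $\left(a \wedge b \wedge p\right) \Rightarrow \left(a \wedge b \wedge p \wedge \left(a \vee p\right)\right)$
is always true.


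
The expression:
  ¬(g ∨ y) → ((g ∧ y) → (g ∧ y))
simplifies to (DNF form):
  True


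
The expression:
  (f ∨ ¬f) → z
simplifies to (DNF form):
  z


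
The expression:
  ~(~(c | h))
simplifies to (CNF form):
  c | h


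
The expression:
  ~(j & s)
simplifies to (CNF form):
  ~j | ~s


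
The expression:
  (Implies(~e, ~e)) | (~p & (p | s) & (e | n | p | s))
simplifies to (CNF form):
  True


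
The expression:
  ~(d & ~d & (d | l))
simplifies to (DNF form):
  True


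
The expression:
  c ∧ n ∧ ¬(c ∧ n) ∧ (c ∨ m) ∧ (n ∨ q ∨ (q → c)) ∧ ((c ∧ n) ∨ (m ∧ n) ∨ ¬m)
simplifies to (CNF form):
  False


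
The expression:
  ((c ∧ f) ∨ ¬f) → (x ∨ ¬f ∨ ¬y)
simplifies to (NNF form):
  x ∨ ¬c ∨ ¬f ∨ ¬y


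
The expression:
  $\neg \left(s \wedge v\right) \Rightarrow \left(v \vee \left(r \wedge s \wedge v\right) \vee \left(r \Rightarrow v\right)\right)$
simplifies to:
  $v \vee \neg r$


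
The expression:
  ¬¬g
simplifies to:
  g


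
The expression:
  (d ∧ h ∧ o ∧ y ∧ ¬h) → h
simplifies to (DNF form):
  True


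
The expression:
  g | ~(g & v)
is always true.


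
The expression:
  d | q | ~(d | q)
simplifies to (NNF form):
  True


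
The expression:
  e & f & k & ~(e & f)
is never true.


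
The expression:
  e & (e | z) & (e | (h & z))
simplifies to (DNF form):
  e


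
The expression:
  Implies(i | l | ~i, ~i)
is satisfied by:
  {i: False}


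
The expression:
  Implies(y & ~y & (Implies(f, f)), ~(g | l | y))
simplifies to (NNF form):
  True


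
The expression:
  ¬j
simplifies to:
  ¬j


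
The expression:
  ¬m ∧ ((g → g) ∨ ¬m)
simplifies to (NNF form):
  ¬m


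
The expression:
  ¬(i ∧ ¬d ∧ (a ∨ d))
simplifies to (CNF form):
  d ∨ ¬a ∨ ¬i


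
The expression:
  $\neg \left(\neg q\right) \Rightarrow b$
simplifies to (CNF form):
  $b \vee \neg q$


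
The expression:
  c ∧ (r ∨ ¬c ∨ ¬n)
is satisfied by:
  {c: True, r: True, n: False}
  {c: True, n: False, r: False}
  {c: True, r: True, n: True}


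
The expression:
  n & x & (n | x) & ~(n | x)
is never true.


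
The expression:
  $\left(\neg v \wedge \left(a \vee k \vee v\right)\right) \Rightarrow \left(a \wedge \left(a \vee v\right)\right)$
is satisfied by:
  {a: True, v: True, k: False}
  {a: True, k: False, v: False}
  {v: True, k: False, a: False}
  {v: False, k: False, a: False}
  {a: True, v: True, k: True}
  {a: True, k: True, v: False}
  {v: True, k: True, a: False}


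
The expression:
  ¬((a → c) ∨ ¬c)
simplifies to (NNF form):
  False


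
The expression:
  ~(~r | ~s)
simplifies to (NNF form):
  r & s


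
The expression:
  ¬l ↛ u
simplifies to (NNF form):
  ¬l ∧ ¬u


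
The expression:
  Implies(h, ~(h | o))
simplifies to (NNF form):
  ~h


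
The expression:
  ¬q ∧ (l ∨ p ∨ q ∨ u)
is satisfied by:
  {p: True, l: True, u: True, q: False}
  {p: True, l: True, q: False, u: False}
  {p: True, u: True, q: False, l: False}
  {p: True, q: False, u: False, l: False}
  {l: True, u: True, q: False, p: False}
  {l: True, q: False, u: False, p: False}
  {u: True, l: False, q: False, p: False}


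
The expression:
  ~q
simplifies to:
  ~q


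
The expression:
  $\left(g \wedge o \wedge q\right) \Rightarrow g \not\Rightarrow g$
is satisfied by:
  {g: False, q: False, o: False}
  {o: True, g: False, q: False}
  {q: True, g: False, o: False}
  {o: True, q: True, g: False}
  {g: True, o: False, q: False}
  {o: True, g: True, q: False}
  {q: True, g: True, o: False}
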